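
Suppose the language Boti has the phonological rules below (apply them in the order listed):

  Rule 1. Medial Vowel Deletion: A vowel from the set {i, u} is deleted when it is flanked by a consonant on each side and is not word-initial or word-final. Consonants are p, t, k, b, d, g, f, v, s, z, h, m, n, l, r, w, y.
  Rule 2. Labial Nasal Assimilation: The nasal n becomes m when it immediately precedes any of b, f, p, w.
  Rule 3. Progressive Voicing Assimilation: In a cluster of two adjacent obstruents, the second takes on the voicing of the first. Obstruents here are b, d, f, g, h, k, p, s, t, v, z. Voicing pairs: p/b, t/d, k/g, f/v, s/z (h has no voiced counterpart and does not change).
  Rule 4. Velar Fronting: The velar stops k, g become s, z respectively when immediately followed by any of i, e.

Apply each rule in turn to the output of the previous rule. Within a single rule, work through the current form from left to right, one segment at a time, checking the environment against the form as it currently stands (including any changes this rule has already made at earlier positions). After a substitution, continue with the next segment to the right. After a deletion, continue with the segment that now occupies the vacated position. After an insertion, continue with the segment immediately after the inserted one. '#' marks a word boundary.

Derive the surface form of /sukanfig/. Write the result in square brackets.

[skamfk]

Rule 1 Medial Vowel Deletion: [sukanfig] → [skanfg]
Rule 2 Labial Nasal Assimilation: [skanfg] → [skamfg]
Rule 3 Progressive Voicing Assimilation: [skamfg] → [skamfk]
Rule 4 Velar Fronting: no change — [skamfk]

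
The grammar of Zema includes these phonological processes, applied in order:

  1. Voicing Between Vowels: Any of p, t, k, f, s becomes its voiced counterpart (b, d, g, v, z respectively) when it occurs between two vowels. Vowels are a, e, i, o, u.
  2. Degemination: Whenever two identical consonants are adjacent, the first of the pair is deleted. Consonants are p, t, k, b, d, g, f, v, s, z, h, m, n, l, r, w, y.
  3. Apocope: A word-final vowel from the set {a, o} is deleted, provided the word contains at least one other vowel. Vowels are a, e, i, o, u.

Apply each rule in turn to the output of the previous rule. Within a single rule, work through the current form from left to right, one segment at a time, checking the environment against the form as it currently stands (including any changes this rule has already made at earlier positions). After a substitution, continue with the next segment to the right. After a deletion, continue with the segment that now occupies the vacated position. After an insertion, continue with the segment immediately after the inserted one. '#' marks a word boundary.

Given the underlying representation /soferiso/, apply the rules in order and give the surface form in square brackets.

[soveriz]

1 Voicing Between Vowels: [soferiso] → [soverizo]
2 Degemination: no change — [soverizo]
3 Apocope: [soverizo] → [soveriz]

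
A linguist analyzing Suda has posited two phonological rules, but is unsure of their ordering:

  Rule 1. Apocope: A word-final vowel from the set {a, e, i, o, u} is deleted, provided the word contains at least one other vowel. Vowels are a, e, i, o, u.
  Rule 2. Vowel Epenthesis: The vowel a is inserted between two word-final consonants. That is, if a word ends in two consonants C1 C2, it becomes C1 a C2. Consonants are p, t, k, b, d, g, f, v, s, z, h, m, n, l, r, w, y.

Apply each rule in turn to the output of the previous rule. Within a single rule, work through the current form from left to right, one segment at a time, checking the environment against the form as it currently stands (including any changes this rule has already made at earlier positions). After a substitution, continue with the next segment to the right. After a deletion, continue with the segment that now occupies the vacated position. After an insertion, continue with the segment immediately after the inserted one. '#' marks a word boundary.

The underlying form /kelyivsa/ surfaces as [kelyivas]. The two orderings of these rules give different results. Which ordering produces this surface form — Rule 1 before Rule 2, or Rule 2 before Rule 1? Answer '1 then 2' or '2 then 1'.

Order 1 then 2:
  1 Apocope: [kelyivsa] → [kelyivs]
  2 Vowel Epenthesis: [kelyivs] → [kelyivas]
  result: [kelyivas]
Order 2 then 1:
  2 Vowel Epenthesis: no change — [kelyivsa]
  1 Apocope: [kelyivsa] → [kelyivs]
  result: [kelyivs]

1 then 2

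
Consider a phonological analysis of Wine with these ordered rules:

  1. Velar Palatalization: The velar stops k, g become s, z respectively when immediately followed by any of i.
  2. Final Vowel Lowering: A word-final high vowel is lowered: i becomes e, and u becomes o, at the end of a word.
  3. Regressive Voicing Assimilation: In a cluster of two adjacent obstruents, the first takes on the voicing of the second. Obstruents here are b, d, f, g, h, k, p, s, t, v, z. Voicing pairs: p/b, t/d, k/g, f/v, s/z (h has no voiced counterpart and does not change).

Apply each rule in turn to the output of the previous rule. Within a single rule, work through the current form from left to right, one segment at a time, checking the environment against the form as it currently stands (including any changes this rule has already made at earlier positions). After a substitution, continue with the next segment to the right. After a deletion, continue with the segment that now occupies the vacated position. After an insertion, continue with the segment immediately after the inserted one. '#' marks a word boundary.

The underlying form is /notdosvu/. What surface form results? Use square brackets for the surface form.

[noddozvo]

1 Velar Palatalization: no change — [notdosvu]
2 Final Vowel Lowering: [notdosvu] → [notdosvo]
3 Regressive Voicing Assimilation: [notdosvo] → [noddozvo]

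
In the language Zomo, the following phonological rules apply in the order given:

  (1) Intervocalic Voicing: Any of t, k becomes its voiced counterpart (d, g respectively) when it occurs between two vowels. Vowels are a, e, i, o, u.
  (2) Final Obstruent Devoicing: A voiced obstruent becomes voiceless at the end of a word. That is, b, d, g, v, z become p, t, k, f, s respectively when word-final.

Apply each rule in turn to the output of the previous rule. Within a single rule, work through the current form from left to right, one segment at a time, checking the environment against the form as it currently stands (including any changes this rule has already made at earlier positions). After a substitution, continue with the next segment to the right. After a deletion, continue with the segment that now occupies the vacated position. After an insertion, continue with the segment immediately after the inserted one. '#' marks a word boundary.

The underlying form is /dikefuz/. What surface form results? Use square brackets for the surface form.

(1) Intervocalic Voicing: [dikefuz] → [digefuz]
(2) Final Obstruent Devoicing: [digefuz] → [digefus]

[digefus]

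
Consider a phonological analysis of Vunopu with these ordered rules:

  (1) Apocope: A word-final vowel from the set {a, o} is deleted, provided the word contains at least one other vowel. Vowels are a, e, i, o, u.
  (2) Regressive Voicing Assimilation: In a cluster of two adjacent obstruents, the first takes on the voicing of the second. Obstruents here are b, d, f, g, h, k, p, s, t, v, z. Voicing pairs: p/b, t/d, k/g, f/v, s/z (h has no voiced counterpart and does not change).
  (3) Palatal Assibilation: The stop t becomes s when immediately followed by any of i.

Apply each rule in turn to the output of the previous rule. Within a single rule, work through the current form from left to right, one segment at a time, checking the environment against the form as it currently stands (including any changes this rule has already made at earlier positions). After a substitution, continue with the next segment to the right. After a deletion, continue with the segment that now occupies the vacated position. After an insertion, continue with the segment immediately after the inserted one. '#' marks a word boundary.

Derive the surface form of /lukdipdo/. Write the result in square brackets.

(1) Apocope: [lukdipdo] → [lukdipd]
(2) Regressive Voicing Assimilation: [lukdipd] → [lugdibd]
(3) Palatal Assibilation: no change — [lugdibd]

[lugdibd]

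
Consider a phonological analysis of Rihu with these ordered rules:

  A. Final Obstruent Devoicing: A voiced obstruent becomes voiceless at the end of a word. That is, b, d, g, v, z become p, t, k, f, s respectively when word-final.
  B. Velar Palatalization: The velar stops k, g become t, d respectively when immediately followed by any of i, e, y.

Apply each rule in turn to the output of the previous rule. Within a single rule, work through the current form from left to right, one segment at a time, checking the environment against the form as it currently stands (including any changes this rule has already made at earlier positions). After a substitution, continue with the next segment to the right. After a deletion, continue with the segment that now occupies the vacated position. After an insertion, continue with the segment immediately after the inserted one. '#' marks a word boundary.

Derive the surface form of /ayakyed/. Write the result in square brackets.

[ayatyet]

A Final Obstruent Devoicing: [ayakyed] → [ayakyet]
B Velar Palatalization: [ayakyet] → [ayatyet]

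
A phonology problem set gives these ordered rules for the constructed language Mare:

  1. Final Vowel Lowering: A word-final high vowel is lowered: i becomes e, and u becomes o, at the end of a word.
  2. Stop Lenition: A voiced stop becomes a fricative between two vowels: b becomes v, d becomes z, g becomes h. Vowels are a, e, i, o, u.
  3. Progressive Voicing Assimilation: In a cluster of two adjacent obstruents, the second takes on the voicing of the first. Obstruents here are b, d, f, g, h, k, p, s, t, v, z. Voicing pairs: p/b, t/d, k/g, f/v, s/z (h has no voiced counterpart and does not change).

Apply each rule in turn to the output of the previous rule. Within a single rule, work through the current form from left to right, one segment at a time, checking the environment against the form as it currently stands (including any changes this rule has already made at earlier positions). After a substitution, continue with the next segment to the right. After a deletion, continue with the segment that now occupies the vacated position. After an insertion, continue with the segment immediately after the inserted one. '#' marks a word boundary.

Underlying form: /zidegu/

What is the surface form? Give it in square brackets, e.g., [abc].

[zizeho]

1 Final Vowel Lowering: [zidegu] → [zidego]
2 Stop Lenition: [zidego] → [zizeho]
3 Progressive Voicing Assimilation: no change — [zizeho]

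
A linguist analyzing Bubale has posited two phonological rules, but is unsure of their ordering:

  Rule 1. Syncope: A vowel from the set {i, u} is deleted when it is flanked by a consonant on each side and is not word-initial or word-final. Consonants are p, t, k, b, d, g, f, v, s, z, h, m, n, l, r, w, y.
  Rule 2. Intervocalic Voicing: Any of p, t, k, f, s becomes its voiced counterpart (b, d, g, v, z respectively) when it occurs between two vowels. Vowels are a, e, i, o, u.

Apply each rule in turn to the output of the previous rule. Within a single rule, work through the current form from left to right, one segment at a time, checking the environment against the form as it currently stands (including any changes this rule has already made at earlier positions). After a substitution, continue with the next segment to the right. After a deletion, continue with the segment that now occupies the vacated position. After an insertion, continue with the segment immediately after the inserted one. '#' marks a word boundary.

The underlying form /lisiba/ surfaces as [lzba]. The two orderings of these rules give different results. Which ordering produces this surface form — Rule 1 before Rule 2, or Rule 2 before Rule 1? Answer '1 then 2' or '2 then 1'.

2 then 1

Order 1 then 2:
  1 Syncope: [lisiba] → [lsba]
  2 Intervocalic Voicing: no change — [lsba]
  result: [lsba]
Order 2 then 1:
  2 Intervocalic Voicing: [lisiba] → [liziba]
  1 Syncope: [liziba] → [lzba]
  result: [lzba]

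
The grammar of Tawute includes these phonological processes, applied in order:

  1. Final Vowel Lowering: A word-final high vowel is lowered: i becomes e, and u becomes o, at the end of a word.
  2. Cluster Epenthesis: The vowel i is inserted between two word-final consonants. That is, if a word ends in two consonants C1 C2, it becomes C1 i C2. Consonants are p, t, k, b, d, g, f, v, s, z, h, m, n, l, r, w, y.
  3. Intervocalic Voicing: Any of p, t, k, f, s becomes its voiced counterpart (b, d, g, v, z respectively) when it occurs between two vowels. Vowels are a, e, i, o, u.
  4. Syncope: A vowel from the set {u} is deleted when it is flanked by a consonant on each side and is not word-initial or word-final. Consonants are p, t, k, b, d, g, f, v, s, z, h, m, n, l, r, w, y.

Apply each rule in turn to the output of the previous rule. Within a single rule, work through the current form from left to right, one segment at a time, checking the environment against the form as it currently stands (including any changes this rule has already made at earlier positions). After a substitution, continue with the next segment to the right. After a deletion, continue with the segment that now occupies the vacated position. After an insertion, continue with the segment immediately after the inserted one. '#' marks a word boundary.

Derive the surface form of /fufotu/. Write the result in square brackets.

[fvodo]

1 Final Vowel Lowering: [fufotu] → [fufoto]
2 Cluster Epenthesis: no change — [fufoto]
3 Intervocalic Voicing: [fufoto] → [fuvodo]
4 Syncope: [fuvodo] → [fvodo]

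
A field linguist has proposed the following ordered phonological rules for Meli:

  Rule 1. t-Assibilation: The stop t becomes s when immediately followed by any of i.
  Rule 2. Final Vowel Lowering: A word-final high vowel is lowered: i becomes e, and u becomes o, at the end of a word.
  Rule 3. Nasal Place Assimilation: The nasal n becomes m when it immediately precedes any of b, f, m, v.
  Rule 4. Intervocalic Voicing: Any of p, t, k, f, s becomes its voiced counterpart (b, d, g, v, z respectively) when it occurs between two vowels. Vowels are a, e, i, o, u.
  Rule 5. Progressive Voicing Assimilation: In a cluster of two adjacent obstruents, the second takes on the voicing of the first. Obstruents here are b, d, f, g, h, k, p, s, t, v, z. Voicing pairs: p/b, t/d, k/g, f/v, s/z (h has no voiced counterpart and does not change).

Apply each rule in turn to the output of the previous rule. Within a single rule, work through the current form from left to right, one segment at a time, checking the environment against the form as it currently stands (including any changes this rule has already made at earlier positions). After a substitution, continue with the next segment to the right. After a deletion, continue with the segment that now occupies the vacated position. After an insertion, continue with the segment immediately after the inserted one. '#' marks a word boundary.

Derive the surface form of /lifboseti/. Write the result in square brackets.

Rule 1 t-Assibilation: [lifboseti] → [lifbosesi]
Rule 2 Final Vowel Lowering: [lifbosesi] → [lifbosese]
Rule 3 Nasal Place Assimilation: no change — [lifbosese]
Rule 4 Intervocalic Voicing: [lifbosese] → [lifbozeze]
Rule 5 Progressive Voicing Assimilation: [lifbozeze] → [lifpozeze]

[lifpozeze]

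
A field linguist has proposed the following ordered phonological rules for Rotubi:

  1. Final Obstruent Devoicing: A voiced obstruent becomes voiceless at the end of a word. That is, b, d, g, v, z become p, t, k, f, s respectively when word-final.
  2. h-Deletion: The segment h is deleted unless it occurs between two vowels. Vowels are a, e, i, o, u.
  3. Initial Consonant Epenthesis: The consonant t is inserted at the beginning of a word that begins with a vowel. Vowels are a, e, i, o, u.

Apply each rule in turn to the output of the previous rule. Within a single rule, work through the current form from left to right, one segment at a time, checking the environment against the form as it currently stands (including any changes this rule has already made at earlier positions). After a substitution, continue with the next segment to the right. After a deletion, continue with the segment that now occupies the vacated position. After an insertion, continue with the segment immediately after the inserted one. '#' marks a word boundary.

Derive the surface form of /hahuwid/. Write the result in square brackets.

[tahuwit]

1 Final Obstruent Devoicing: [hahuwid] → [hahuwit]
2 h-Deletion: [hahuwit] → [ahuwit]
3 Initial Consonant Epenthesis: [ahuwit] → [tahuwit]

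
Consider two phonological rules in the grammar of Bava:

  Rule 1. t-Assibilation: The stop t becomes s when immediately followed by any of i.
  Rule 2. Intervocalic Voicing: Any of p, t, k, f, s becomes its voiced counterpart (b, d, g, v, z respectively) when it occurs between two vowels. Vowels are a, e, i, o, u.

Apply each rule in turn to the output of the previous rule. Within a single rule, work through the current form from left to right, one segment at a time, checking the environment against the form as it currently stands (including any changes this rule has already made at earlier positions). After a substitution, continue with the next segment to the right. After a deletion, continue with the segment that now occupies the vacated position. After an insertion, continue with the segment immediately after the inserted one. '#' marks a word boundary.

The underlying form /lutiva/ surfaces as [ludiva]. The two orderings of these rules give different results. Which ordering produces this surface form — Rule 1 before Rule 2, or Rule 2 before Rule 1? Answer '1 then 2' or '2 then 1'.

Order 1 then 2:
  1 t-Assibilation: [lutiva] → [lusiva]
  2 Intervocalic Voicing: [lusiva] → [luziva]
  result: [luziva]
Order 2 then 1:
  2 Intervocalic Voicing: [lutiva] → [ludiva]
  1 t-Assibilation: no change — [ludiva]
  result: [ludiva]

2 then 1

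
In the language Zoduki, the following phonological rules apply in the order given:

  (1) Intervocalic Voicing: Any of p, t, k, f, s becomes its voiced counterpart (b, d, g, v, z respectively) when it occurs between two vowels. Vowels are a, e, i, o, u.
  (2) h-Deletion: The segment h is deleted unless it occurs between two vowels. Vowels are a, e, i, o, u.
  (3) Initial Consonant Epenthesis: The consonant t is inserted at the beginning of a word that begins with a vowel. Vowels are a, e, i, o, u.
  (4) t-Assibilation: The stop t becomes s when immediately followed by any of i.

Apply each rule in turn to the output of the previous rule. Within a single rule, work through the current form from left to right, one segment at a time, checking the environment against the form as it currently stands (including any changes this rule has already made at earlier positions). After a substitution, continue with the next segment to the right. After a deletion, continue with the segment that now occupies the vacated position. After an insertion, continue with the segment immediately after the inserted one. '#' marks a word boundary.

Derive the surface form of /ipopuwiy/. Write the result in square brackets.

(1) Intervocalic Voicing: [ipopuwiy] → [ibobuwiy]
(2) h-Deletion: no change — [ibobuwiy]
(3) Initial Consonant Epenthesis: [ibobuwiy] → [tibobuwiy]
(4) t-Assibilation: [tibobuwiy] → [sibobuwiy]

[sibobuwiy]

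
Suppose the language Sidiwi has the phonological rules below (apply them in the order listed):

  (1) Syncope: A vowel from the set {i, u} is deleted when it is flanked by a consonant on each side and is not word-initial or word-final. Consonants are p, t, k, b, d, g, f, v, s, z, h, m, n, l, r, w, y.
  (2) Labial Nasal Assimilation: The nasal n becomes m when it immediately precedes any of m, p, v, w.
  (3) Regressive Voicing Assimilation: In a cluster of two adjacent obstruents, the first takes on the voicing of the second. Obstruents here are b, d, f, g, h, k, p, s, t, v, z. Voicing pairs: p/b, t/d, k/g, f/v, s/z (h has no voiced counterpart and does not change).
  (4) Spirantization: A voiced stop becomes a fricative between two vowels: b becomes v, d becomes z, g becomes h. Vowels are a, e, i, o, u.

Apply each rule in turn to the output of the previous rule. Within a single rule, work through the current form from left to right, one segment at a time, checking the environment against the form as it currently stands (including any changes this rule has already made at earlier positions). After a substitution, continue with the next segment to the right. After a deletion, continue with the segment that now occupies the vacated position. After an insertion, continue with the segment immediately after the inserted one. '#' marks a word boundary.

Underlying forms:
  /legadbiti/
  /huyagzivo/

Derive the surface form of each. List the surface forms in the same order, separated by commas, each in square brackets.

[lehadpti], [hyagzvo]

/legadbiti/:
  (1) Syncope: [legadbiti] → [legadbti]
  (2) Labial Nasal Assimilation: no change — [legadbti]
  (3) Regressive Voicing Assimilation: [legadbti] → [legadpti]
  (4) Spirantization: [legadpti] → [lehadpti]
/huyagzivo/:
  (1) Syncope: [huyagzivo] → [hyagzvo]
  (2) Labial Nasal Assimilation: no change — [hyagzvo]
  (3) Regressive Voicing Assimilation: no change — [hyagzvo]
  (4) Spirantization: no change — [hyagzvo]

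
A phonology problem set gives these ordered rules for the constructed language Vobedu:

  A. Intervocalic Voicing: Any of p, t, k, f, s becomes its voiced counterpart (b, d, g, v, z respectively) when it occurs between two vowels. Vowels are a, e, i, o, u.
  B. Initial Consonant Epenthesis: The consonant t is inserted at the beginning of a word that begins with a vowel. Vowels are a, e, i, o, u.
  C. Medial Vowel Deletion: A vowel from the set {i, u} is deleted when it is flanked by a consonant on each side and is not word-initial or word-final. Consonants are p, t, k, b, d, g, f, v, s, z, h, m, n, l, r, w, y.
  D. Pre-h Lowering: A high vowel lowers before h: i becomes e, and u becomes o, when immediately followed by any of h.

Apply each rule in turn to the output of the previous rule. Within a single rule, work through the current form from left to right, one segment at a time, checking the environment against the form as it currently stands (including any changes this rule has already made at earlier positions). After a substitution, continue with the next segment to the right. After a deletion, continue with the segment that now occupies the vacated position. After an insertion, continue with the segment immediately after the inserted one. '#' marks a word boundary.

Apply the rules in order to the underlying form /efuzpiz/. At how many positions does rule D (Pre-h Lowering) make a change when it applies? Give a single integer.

A Intervocalic Voicing: [efuzpiz] → [evuzpiz]
B Initial Consonant Epenthesis: [evuzpiz] → [tevuzpiz]
C Medial Vowel Deletion: [tevuzpiz] → [tevzpz]
D Pre-h Lowering: no change — [tevzpz]
Rule D changed 0 position(s).

0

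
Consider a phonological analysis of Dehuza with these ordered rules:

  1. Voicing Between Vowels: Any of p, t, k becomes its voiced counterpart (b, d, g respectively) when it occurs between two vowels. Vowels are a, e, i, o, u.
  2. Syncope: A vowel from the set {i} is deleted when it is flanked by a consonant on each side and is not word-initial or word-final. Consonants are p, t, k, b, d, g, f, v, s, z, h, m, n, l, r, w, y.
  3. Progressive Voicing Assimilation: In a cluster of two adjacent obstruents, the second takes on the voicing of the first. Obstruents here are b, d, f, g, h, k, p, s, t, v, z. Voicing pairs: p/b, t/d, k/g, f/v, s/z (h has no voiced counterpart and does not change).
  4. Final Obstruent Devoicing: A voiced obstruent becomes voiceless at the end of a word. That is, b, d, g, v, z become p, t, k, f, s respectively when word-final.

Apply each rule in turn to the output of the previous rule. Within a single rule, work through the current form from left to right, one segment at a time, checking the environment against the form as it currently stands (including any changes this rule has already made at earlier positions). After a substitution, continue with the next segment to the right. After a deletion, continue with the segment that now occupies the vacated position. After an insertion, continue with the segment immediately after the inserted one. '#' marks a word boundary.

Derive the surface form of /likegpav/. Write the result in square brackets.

[lgegbaf]

1 Voicing Between Vowels: [likegpav] → [ligegpav]
2 Syncope: [ligegpav] → [lgegpav]
3 Progressive Voicing Assimilation: [lgegpav] → [lgegbav]
4 Final Obstruent Devoicing: [lgegbav] → [lgegbaf]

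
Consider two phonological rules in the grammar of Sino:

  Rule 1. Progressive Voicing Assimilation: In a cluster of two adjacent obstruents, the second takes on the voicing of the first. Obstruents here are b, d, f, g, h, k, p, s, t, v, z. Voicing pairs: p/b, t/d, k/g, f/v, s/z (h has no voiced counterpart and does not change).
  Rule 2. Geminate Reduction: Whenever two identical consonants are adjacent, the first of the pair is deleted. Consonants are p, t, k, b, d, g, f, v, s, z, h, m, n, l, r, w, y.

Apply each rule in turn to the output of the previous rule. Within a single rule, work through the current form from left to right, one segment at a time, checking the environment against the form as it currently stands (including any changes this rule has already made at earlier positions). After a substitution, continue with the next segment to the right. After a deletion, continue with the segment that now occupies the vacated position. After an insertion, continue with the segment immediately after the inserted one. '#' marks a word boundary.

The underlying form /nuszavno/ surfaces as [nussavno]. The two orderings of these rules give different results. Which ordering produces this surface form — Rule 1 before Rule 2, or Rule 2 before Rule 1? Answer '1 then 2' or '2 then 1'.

2 then 1

Order 1 then 2:
  1 Progressive Voicing Assimilation: [nuszavno] → [nussavno]
  2 Geminate Reduction: [nussavno] → [nusavno]
  result: [nusavno]
Order 2 then 1:
  2 Geminate Reduction: no change — [nuszavno]
  1 Progressive Voicing Assimilation: [nuszavno] → [nussavno]
  result: [nussavno]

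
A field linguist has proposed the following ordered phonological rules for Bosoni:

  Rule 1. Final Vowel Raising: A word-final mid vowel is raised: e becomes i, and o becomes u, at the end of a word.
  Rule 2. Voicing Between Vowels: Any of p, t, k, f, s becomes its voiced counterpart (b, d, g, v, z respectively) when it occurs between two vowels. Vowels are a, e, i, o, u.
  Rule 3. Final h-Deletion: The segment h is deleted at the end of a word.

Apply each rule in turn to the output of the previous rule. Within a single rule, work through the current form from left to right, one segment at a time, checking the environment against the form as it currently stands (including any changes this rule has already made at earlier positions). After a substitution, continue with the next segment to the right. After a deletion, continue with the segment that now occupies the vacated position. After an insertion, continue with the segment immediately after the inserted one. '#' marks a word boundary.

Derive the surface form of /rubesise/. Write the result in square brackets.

Rule 1 Final Vowel Raising: [rubesise] → [rubesisi]
Rule 2 Voicing Between Vowels: [rubesisi] → [rubezizi]
Rule 3 Final h-Deletion: no change — [rubezizi]

[rubezizi]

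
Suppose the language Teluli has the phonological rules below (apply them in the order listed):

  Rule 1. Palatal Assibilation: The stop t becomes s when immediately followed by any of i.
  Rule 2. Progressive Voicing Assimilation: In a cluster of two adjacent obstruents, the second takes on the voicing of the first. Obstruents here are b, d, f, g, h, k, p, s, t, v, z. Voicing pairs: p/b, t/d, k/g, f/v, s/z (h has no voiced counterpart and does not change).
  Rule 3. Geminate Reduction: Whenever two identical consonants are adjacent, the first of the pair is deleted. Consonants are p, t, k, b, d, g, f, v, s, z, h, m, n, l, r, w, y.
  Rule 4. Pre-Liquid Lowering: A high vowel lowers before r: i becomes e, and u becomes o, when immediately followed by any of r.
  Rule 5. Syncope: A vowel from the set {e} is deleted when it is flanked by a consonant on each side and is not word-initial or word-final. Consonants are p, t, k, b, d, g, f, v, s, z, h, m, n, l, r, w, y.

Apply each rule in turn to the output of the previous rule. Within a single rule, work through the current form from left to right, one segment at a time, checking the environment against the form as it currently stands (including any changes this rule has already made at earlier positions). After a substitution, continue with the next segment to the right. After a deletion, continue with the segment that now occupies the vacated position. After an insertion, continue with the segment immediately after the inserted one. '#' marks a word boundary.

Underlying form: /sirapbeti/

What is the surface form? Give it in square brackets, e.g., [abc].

Rule 1 Palatal Assibilation: [sirapbeti] → [sirapbesi]
Rule 2 Progressive Voicing Assimilation: [sirapbesi] → [sirappesi]
Rule 3 Geminate Reduction: [sirappesi] → [sirapesi]
Rule 4 Pre-Liquid Lowering: [sirapesi] → [serapesi]
Rule 5 Syncope: [serapesi] → [srapsi]

[srapsi]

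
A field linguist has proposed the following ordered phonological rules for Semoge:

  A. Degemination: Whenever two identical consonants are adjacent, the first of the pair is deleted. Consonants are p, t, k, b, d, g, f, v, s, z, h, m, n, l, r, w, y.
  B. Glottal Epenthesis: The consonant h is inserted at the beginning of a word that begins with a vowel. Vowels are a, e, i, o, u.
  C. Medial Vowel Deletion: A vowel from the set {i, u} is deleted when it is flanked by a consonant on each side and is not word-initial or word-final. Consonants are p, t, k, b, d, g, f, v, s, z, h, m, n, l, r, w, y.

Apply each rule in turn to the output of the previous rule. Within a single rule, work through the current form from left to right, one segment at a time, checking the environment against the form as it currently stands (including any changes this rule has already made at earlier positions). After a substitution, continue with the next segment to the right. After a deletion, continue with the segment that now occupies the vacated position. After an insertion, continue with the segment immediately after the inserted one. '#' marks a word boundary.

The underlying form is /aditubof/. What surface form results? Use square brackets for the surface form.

[hadtbof]

A Degemination: no change — [aditubof]
B Glottal Epenthesis: [aditubof] → [haditubof]
C Medial Vowel Deletion: [haditubof] → [hadtbof]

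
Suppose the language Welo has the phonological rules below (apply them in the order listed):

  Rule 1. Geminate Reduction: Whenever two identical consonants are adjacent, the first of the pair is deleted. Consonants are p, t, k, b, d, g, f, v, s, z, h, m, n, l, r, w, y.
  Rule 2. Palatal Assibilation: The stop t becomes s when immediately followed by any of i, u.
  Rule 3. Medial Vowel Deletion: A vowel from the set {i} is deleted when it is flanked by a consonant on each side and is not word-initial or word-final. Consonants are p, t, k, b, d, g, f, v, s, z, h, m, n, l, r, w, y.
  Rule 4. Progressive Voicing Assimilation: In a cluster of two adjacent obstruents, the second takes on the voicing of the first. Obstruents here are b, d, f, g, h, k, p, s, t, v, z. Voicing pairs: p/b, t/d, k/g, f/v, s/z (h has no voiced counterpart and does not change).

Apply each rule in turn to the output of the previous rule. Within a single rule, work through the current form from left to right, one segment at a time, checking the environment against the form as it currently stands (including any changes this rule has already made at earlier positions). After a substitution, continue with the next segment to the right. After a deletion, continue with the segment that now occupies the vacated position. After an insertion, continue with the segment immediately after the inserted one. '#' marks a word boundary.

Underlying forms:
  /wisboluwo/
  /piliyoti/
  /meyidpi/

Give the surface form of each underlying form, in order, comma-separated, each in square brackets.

[wspoluwo], [plyosi], [meydbi]

/wisboluwo/:
  Rule 1 Geminate Reduction: no change — [wisboluwo]
  Rule 2 Palatal Assibilation: no change — [wisboluwo]
  Rule 3 Medial Vowel Deletion: [wisboluwo] → [wsboluwo]
  Rule 4 Progressive Voicing Assimilation: [wsboluwo] → [wspoluwo]
/piliyoti/:
  Rule 1 Geminate Reduction: no change — [piliyoti]
  Rule 2 Palatal Assibilation: [piliyoti] → [piliyosi]
  Rule 3 Medial Vowel Deletion: [piliyosi] → [plyosi]
  Rule 4 Progressive Voicing Assimilation: no change — [plyosi]
/meyidpi/:
  Rule 1 Geminate Reduction: no change — [meyidpi]
  Rule 2 Palatal Assibilation: no change — [meyidpi]
  Rule 3 Medial Vowel Deletion: [meyidpi] → [meydpi]
  Rule 4 Progressive Voicing Assimilation: [meydpi] → [meydbi]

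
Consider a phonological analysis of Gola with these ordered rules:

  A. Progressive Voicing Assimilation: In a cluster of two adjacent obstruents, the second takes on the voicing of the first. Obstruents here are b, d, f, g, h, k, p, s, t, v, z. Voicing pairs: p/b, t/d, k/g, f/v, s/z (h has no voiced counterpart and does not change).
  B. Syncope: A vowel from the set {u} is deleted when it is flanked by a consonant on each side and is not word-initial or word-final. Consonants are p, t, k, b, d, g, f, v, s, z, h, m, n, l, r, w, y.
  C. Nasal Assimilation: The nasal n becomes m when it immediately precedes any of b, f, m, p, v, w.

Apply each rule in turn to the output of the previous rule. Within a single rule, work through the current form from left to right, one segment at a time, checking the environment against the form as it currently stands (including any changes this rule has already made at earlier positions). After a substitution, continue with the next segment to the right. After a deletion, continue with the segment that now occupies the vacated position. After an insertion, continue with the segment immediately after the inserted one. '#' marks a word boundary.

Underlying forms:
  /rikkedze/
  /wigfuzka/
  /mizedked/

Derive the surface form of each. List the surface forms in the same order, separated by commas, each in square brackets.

/rikkedze/:
  A Progressive Voicing Assimilation: no change — [rikkedze]
  B Syncope: no change — [rikkedze]
  C Nasal Assimilation: no change — [rikkedze]
/wigfuzka/:
  A Progressive Voicing Assimilation: [wigfuzka] → [wigvuzga]
  B Syncope: [wigvuzga] → [wigvzga]
  C Nasal Assimilation: no change — [wigvzga]
/mizedked/:
  A Progressive Voicing Assimilation: [mizedked] → [mizedged]
  B Syncope: no change — [mizedged]
  C Nasal Assimilation: no change — [mizedged]

[rikkedze], [wigvzga], [mizedged]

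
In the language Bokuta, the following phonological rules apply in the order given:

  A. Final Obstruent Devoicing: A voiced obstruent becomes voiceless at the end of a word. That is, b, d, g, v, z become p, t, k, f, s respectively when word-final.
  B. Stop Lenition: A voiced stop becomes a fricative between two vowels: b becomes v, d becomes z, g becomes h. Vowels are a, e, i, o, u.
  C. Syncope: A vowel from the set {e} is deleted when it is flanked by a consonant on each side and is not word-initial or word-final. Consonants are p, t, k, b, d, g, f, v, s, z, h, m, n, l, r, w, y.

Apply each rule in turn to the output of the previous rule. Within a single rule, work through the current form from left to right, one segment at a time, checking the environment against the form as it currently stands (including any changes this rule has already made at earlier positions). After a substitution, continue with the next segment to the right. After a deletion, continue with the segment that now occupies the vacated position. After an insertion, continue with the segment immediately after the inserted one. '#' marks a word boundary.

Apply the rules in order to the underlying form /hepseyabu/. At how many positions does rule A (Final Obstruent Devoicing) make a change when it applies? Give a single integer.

0

A Final Obstruent Devoicing: no change — [hepseyabu]
B Stop Lenition: [hepseyabu] → [hepseyavu]
C Syncope: [hepseyavu] → [hpsyavu]
Rule A changed 0 position(s).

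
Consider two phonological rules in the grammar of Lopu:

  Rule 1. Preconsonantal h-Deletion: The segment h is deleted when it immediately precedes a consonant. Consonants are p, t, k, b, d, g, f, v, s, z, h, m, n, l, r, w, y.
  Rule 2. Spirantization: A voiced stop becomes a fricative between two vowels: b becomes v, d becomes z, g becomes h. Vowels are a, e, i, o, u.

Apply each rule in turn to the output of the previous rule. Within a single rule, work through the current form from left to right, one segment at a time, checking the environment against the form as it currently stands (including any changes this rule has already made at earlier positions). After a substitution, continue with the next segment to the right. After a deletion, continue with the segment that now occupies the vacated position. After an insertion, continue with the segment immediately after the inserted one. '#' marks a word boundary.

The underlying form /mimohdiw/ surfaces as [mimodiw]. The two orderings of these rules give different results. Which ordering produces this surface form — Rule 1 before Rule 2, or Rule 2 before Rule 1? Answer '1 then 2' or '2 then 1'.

2 then 1

Order 1 then 2:
  1 Preconsonantal h-Deletion: [mimohdiw] → [mimodiw]
  2 Spirantization: [mimodiw] → [mimoziw]
  result: [mimoziw]
Order 2 then 1:
  2 Spirantization: no change — [mimohdiw]
  1 Preconsonantal h-Deletion: [mimohdiw] → [mimodiw]
  result: [mimodiw]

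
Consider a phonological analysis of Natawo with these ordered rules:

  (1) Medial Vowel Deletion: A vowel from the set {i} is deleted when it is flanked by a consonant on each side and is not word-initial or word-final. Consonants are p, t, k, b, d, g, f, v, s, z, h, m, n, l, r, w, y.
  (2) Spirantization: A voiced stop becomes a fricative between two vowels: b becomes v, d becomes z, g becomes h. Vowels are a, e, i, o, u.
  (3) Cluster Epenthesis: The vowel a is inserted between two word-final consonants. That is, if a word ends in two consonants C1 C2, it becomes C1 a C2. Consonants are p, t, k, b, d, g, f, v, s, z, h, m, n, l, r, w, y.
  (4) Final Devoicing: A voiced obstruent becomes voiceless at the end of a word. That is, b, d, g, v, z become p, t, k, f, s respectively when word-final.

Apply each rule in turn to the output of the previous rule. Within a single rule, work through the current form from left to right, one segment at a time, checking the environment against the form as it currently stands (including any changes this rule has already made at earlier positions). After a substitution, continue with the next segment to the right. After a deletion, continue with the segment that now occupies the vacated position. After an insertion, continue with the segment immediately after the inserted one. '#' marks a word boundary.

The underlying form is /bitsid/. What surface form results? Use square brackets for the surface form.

[btsat]

(1) Medial Vowel Deletion: [bitsid] → [btsd]
(2) Spirantization: no change — [btsd]
(3) Cluster Epenthesis: [btsd] → [btsad]
(4) Final Devoicing: [btsad] → [btsat]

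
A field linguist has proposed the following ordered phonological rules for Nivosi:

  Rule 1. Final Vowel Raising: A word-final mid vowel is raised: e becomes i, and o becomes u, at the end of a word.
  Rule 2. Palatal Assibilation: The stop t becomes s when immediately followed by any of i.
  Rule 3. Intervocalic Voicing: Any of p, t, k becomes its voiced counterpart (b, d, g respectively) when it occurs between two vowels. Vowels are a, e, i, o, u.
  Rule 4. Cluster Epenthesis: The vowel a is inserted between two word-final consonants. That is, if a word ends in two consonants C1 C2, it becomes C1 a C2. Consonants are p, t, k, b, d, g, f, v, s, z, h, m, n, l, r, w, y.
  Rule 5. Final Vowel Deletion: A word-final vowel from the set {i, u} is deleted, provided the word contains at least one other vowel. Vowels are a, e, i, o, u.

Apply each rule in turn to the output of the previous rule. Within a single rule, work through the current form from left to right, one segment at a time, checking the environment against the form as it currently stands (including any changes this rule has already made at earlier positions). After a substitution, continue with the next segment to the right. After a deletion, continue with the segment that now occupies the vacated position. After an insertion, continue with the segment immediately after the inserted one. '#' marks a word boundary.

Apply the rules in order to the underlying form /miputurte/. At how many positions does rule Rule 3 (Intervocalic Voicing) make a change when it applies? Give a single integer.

2

Rule 1 Final Vowel Raising: [miputurte] → [miputurti]
Rule 2 Palatal Assibilation: [miputurti] → [miputursi]
Rule 3 Intervocalic Voicing: [miputursi] → [mibudursi]
Rule 4 Cluster Epenthesis: no change — [mibudursi]
Rule 5 Final Vowel Deletion: [mibudursi] → [mibudurs]
Rule Rule 3 changed 2 position(s).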